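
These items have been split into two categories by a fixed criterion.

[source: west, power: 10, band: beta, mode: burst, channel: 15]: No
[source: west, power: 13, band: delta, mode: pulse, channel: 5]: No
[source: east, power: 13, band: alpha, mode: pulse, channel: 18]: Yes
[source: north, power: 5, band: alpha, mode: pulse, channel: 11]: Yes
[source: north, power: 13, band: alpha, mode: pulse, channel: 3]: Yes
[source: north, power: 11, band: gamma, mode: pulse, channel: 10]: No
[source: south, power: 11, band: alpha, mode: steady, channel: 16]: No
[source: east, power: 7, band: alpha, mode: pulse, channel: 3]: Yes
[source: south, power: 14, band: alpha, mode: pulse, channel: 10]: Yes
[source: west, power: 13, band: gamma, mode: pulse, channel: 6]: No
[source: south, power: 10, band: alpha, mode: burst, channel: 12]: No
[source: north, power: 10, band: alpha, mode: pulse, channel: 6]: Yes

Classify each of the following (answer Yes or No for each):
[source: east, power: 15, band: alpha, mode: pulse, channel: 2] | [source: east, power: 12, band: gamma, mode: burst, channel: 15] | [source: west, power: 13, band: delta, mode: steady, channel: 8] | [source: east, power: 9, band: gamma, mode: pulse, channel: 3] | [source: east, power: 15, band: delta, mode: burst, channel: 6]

Yes, No, No, No, No

The rule appears to be: band is alpha AND mode is pulse.
[source: east, power: 15, band: alpha, mode: pulse, channel: 2]: Yes (band is alpha, mode is pulse). [source: east, power: 12, band: gamma, mode: burst, channel: 15]: No (band is gamma, mode is burst). [source: west, power: 13, band: delta, mode: steady, channel: 8]: No (band is delta, mode is steady). [source: east, power: 9, band: gamma, mode: pulse, channel: 3]: No (band is gamma, mode is pulse). [source: east, power: 15, band: delta, mode: burst, channel: 6]: No (band is delta, mode is burst).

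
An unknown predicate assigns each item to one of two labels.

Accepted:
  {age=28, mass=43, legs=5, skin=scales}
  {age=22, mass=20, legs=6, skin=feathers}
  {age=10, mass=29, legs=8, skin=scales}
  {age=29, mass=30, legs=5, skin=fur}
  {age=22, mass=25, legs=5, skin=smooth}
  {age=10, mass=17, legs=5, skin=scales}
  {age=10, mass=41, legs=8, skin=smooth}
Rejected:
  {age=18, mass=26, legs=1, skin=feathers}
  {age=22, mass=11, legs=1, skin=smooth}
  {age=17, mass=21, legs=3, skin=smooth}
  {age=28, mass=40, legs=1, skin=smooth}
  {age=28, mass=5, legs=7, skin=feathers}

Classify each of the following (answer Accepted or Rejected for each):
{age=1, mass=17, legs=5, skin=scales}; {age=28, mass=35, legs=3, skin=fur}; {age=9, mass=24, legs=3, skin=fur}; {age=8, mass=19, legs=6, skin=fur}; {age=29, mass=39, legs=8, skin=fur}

Accepted, Rejected, Rejected, Accepted, Accepted

The simplest hypothesis consistent with all the labels is: mass ≥ 11 AND legs ≥ 5.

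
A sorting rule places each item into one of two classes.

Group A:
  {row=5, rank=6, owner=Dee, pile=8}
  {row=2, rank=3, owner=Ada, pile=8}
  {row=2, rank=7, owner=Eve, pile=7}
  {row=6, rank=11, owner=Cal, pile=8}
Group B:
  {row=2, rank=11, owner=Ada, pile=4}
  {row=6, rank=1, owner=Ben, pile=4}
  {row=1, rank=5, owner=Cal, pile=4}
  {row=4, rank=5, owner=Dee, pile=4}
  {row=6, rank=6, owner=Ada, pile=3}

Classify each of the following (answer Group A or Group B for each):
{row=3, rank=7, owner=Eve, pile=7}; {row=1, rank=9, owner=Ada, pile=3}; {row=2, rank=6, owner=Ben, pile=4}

Group A, Group B, Group B

Rule: pile ≥ 7. This holds for each 'Group A' example and fails for each 'Group B' one.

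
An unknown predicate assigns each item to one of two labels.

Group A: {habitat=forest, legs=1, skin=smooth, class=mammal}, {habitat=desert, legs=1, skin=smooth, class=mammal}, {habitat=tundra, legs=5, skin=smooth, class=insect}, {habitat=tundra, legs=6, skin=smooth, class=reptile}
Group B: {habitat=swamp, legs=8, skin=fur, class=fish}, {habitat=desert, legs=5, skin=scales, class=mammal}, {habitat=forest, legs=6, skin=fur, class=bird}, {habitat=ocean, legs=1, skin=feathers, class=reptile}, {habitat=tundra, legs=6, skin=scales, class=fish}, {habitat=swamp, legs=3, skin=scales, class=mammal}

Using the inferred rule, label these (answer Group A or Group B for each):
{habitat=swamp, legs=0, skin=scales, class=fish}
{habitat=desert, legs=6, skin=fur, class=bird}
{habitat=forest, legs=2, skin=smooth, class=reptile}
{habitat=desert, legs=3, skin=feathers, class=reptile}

Group B, Group B, Group A, Group B

The common property of the 'Group A' items is: skin is smooth. No 'Group B' item has it.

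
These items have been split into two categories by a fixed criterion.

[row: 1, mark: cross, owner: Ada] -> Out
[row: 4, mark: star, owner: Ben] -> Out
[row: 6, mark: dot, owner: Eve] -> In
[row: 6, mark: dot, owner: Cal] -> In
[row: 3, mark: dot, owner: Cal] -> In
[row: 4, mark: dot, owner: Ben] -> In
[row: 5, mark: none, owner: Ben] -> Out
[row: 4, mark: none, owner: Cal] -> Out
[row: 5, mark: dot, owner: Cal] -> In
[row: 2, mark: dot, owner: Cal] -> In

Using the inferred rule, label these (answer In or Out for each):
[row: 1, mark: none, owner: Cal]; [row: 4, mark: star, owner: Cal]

Out, Out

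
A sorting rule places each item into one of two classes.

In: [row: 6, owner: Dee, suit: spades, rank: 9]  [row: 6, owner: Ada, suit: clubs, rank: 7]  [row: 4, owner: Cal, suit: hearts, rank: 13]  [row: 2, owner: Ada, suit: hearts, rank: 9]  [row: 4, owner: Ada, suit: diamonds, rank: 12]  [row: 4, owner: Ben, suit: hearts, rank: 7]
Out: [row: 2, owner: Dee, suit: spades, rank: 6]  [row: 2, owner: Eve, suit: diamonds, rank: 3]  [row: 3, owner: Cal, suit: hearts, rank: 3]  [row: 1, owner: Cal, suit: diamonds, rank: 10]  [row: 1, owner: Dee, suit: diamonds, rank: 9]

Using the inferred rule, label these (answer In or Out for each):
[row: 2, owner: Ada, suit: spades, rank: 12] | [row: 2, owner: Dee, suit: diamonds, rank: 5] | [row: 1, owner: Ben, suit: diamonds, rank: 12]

In, Out, Out

The pattern is that an item is 'In' exactly when: row ≥ 2 AND rank ≥ 7.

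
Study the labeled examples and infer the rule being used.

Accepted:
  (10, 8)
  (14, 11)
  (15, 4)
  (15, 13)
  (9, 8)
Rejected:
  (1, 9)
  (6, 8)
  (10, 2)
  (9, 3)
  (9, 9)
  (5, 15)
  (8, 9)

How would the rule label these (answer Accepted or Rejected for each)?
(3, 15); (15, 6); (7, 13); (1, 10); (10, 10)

The pattern is that an item is 'Accepted' exactly when: first > second AND sum ≥ 14.

Rejected, Accepted, Rejected, Rejected, Rejected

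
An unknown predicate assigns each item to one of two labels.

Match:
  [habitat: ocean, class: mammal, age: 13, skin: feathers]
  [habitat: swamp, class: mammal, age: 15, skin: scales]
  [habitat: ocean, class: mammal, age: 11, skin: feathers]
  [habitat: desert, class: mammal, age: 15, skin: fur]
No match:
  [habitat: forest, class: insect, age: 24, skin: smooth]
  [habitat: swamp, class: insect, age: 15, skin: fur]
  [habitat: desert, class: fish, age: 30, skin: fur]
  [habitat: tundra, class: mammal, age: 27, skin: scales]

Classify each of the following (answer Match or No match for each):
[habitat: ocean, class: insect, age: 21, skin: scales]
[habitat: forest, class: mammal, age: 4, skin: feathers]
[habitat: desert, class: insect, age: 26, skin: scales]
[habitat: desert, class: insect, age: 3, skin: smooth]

The common property of the 'Match' items is: class is mammal AND age ≤ 15. No 'No match' item has it.

No match, Match, No match, No match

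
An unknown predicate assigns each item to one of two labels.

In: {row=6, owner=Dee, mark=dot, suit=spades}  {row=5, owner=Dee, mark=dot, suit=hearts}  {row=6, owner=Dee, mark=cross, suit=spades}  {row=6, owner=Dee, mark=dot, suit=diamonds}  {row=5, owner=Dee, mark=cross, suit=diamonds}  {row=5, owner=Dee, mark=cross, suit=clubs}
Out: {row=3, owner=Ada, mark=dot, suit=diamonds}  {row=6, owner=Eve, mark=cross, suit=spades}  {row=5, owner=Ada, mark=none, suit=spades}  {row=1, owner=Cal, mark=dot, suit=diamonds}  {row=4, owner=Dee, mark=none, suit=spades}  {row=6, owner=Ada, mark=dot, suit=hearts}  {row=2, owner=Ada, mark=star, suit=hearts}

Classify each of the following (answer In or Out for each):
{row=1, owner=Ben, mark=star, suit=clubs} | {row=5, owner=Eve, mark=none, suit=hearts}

Out, Out

One predicate separates the groups cleanly: owner is Dee AND row ≥ 5.
{row=1, owner=Ben, mark=star, suit=clubs}: Out (owner is Ben, row = 1). {row=5, owner=Eve, mark=none, suit=hearts}: Out (owner is Eve, row = 5).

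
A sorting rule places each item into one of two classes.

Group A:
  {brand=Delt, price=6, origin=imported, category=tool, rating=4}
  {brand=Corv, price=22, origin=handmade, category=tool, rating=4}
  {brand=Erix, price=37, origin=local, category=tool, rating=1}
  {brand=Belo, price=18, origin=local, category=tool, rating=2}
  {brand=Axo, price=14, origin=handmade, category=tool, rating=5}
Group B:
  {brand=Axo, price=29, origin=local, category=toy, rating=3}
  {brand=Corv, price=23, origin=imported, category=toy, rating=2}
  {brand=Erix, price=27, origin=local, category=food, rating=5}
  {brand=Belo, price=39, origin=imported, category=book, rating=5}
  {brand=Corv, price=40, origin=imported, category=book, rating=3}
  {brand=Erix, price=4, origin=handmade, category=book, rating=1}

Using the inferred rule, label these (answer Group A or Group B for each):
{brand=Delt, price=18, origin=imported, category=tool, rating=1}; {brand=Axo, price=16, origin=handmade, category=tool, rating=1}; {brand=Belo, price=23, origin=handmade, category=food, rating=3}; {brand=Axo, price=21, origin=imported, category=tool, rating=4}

Rule: category is tool. This holds for each 'Group A' example and fails for each 'Group B' one.

Group A, Group A, Group B, Group A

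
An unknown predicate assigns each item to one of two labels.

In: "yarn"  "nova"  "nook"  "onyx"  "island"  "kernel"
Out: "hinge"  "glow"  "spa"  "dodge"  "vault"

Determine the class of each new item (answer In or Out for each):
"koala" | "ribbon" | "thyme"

Out, In, Out

One predicate separates the groups cleanly: even length AND contains 'n'.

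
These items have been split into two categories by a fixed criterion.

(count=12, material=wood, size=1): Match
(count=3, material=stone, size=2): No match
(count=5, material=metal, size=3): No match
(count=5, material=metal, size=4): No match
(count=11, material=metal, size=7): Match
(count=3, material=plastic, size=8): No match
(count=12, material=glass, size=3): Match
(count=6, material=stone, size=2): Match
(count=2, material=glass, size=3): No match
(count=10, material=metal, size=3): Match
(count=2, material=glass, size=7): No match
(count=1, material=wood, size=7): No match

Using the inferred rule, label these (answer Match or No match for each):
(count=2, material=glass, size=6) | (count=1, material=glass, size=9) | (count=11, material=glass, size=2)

No match, No match, Match

'Match' ⟺ count ≥ 6.
(count=2, material=glass, size=6) → count = 2 → No match.
(count=1, material=glass, size=9) → count = 1 → No match.
(count=11, material=glass, size=2) → count = 11 → Match.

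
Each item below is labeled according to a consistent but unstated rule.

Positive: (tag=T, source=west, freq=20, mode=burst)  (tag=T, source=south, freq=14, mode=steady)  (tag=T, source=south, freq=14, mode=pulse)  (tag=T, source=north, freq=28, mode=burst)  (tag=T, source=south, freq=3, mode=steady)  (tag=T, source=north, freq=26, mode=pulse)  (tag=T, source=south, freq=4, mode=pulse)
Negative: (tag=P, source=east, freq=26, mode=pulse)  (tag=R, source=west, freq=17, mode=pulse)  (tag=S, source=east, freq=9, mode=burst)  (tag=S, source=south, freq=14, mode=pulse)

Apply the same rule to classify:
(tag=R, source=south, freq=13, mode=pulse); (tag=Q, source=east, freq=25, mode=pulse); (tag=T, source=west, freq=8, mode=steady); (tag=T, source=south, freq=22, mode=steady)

A rule that fits every label: tag is T — true of each 'Positive' example, false of each 'Negative' one.
(tag=R, source=south, freq=13, mode=pulse) → tag is R → Negative. (tag=Q, source=east, freq=25, mode=pulse) → tag is Q → Negative. (tag=T, source=west, freq=8, mode=steady) → tag is T → Positive. (tag=T, source=south, freq=22, mode=steady) → tag is T → Positive.

Negative, Negative, Positive, Positive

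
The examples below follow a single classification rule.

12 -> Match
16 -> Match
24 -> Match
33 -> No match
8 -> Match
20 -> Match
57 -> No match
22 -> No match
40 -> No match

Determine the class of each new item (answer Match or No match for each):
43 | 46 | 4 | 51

No match, No match, Match, No match

Rule: multiple of 4 AND at most 24. This holds for each 'Match' example and fails for each 'No match' one.
43 → 43 = 4·10 + 3, 43 > 24 → No match.
46 → 46 = 4·11 + 2, 46 > 24 → No match.
4 → 4 = 4·1, 4 ≤ 24 → Match.
51 → 51 = 4·12 + 3, 51 > 24 → No match.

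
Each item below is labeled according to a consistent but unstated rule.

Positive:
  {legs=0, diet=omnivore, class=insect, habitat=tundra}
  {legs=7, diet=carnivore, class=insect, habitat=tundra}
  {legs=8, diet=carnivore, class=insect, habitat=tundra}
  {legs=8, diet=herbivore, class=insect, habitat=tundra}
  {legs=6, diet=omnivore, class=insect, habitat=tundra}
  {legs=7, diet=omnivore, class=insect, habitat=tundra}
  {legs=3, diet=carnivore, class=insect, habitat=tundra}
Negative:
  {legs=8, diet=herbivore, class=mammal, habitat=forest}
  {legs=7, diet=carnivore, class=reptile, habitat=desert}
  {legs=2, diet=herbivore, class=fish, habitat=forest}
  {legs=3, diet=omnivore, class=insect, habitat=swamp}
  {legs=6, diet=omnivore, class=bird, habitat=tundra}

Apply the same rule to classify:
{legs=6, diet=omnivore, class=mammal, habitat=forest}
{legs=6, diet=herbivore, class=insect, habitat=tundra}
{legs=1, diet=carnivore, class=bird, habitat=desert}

Negative, Positive, Negative

'Positive' ⟺ class is insect AND habitat is tundra.
{legs=6, diet=omnivore, class=mammal, habitat=forest} → class is mammal, habitat is forest → Negative.
{legs=6, diet=herbivore, class=insect, habitat=tundra} → class is insect, habitat is tundra → Positive.
{legs=1, diet=carnivore, class=bird, habitat=desert} → class is bird, habitat is desert → Negative.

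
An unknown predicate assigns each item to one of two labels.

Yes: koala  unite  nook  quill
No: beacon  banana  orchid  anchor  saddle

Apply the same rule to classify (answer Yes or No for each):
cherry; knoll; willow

No, Yes, No

The simplest hypothesis consistent with all the labels is: length ≤ 5.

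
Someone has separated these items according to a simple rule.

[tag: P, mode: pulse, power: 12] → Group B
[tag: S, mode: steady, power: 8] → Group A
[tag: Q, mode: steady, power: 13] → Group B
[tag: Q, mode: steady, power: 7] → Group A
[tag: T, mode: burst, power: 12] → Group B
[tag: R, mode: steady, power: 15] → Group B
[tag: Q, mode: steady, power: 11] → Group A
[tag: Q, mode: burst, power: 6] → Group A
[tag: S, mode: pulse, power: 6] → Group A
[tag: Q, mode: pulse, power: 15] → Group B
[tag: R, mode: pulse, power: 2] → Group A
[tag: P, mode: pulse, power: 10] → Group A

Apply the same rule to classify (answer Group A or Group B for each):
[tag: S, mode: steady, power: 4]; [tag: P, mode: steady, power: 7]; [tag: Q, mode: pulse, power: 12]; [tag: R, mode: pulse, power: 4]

Group A, Group A, Group B, Group A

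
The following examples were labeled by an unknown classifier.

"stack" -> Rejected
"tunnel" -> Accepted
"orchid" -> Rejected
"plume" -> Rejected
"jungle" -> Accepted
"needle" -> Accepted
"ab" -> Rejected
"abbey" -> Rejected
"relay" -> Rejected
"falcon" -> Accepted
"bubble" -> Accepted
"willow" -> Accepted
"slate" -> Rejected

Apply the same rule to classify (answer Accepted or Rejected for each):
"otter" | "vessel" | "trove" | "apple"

All 'Accepted' examples share one property — even length AND contains 'l' — and every 'Rejected' example lacks it.
"otter": Rejected (length 5, no 'l').
"vessel": Accepted (length 6, has 'l').
"trove": Rejected (length 5, no 'l').
"apple": Rejected (length 5, has 'l').

Rejected, Accepted, Rejected, Rejected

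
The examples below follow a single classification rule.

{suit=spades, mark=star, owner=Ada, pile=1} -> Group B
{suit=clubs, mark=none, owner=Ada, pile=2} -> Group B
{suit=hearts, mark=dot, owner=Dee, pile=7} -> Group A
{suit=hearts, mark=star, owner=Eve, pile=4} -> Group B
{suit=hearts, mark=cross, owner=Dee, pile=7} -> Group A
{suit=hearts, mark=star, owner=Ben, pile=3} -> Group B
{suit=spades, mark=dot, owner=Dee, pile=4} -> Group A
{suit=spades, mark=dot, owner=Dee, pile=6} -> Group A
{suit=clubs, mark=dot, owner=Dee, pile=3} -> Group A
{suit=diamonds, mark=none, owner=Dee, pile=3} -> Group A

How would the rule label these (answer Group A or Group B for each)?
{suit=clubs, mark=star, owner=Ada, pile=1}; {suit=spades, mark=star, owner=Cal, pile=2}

Group B, Group B

The simplest hypothesis consistent with all the labels is: owner is Dee.
{suit=clubs, mark=star, owner=Ada, pile=1}: owner is Ada — lacks this property, so Group B.
{suit=spades, mark=star, owner=Cal, pile=2}: owner is Cal — lacks this property, so Group B.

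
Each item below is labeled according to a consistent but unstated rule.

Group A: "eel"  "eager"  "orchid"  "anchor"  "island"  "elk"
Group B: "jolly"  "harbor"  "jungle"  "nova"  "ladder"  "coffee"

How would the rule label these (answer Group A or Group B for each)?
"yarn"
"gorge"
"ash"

Group B, Group B, Group A

Checking candidate rules against both groups, what survives is: starts with a vowel.
"yarn": starts with 'y', does not pass → Group B.
"gorge": starts with 'g', does not pass → Group B.
"ash": starts with 'a', passes → Group A.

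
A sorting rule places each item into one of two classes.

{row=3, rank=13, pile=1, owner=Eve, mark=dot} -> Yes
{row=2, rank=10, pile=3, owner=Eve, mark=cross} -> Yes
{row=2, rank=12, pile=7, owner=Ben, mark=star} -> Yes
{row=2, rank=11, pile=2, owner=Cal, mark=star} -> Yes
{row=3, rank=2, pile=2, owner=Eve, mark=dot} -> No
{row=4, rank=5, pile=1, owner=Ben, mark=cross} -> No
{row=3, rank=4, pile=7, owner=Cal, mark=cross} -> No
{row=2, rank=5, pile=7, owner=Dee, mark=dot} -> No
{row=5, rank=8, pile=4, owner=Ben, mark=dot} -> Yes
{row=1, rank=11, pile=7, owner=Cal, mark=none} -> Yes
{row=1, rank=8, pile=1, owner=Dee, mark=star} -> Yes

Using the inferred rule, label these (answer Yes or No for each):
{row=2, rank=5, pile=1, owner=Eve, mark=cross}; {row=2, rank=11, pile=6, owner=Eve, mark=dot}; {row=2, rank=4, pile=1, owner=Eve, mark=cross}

The distinguishing property — rank ≥ 8 — holds for all the 'Yes' cases and none of the 'No' cases.
{row=2, rank=5, pile=1, owner=Eve, mark=cross}: rank = 5, fails this test → No. {row=2, rank=11, pile=6, owner=Eve, mark=dot}: rank = 11, satisfies this → Yes. {row=2, rank=4, pile=1, owner=Eve, mark=cross}: rank = 4, fails this test → No.

No, Yes, No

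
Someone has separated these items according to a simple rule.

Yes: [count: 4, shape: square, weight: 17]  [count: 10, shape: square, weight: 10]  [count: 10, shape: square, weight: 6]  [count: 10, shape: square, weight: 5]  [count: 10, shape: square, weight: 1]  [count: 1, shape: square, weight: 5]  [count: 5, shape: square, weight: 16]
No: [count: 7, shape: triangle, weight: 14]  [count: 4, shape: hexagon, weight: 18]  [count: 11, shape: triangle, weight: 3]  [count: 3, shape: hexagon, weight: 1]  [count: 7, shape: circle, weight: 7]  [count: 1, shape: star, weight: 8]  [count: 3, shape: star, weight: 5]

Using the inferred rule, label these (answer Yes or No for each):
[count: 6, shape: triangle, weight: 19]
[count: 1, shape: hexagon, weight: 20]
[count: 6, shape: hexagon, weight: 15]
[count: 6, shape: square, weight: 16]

No, No, No, Yes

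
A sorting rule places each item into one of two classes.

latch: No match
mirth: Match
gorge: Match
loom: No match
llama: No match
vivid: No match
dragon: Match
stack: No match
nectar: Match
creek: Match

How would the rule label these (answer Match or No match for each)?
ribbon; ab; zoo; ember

Match, No match, No match, Match

'Match' ⟺ contains 'r'.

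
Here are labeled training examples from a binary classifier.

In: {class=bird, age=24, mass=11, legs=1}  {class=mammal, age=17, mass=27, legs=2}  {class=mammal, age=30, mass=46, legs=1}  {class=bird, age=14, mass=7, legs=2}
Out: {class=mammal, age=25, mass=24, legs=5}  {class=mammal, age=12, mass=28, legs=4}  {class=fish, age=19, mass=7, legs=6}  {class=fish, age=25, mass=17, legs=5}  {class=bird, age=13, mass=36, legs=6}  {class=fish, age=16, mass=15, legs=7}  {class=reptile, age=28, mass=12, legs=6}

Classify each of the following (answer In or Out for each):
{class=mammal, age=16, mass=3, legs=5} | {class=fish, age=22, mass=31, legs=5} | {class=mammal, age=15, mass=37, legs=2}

The classifier is using: legs ≤ 2.
{class=mammal, age=16, mass=3, legs=5}: Out (legs = 5).
{class=fish, age=22, mass=31, legs=5}: Out (legs = 5).
{class=mammal, age=15, mass=37, legs=2}: In (legs = 2).

Out, Out, In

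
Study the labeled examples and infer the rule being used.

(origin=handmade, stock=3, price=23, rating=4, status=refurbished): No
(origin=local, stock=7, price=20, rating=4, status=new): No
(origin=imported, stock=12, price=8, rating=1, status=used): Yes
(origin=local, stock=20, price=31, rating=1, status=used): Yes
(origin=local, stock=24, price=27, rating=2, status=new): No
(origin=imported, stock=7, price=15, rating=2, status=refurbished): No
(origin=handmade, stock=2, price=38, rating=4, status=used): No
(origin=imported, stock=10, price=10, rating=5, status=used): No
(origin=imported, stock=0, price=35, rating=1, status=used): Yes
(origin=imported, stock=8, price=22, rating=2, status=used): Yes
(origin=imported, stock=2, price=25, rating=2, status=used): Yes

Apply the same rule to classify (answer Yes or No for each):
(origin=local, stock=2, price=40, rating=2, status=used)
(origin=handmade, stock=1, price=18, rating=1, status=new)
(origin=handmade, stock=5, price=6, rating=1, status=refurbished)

Yes, No, No

The common property of the 'Yes' items is: status is used AND rating ≤ 2. No 'No' item has it.
(origin=local, stock=2, price=40, rating=2, status=used): status is used, rating = 2, qualifies → Yes. (origin=handmade, stock=1, price=18, rating=1, status=new): status is new, rating = 1, fails the rule → No. (origin=handmade, stock=5, price=6, rating=1, status=refurbished): status is refurbished, rating = 1, fails the rule → No.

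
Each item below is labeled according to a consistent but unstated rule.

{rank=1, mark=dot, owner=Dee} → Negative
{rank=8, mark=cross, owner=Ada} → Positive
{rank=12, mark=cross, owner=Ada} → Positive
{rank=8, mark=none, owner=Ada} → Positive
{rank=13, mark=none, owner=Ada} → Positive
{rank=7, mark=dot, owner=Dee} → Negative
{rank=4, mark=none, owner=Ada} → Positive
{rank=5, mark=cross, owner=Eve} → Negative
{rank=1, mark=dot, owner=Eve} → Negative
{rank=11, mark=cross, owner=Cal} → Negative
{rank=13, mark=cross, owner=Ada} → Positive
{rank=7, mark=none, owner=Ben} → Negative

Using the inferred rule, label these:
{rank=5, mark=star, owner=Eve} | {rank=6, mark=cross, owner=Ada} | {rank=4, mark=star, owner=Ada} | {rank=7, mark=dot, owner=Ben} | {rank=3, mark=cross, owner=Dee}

One predicate separates the groups cleanly: owner is Ada.
{rank=5, mark=star, owner=Eve}: owner is Eve, doesn't qualify → Negative.
{rank=6, mark=cross, owner=Ada}: owner is Ada, matches → Positive.
{rank=4, mark=star, owner=Ada}: owner is Ada, matches → Positive.
{rank=7, mark=dot, owner=Ben}: owner is Ben, doesn't qualify → Negative.
{rank=3, mark=cross, owner=Dee}: owner is Dee, doesn't qualify → Negative.

Negative, Positive, Positive, Negative, Negative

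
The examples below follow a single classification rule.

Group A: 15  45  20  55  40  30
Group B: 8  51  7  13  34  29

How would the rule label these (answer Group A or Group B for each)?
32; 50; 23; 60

Group B, Group A, Group B, Group A

Rule: multiple of 5. This holds for each 'Group A' example and fails for each 'Group B' one.
32 — 32 = 5·6 + 2, hence Group B. 50 — 50 = 5·10, hence Group A. 23 — 23 = 5·4 + 3, hence Group B. 60 — 60 = 5·12, hence Group A.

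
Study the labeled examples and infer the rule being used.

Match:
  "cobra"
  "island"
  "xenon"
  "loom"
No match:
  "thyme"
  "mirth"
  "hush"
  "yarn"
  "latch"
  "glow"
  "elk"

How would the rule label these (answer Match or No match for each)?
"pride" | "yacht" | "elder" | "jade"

Match, No match, Match, Match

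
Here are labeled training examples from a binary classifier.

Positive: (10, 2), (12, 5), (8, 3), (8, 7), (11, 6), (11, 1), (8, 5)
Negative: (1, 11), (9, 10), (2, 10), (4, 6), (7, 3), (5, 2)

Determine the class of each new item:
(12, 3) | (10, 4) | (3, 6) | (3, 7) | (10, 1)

Rule: first > second AND sum ≥ 11. This holds for each 'Positive' example and fails for each 'Negative' one.

Positive, Positive, Negative, Negative, Positive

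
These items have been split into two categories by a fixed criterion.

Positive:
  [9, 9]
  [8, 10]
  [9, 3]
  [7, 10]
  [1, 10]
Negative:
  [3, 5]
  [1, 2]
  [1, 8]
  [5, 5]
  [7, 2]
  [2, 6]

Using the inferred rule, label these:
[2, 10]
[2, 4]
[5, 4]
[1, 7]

Every 'Positive' example satisfies: sum ≥ 11. None of the 'Negative' examples do.
[2, 10]: 2+10 = 12 — passes, so Positive. [2, 4]: 2+4 = 6 — fails this test, so Negative. [5, 4]: 5+4 = 9 — fails this test, so Negative. [1, 7]: 1+7 = 8 — fails this test, so Negative.

Positive, Negative, Negative, Negative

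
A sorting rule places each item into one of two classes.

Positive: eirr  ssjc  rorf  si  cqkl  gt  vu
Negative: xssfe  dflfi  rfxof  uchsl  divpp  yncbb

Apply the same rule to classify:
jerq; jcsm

All 'Positive' examples share one property — even length — and every 'Negative' example lacks it.

Positive, Positive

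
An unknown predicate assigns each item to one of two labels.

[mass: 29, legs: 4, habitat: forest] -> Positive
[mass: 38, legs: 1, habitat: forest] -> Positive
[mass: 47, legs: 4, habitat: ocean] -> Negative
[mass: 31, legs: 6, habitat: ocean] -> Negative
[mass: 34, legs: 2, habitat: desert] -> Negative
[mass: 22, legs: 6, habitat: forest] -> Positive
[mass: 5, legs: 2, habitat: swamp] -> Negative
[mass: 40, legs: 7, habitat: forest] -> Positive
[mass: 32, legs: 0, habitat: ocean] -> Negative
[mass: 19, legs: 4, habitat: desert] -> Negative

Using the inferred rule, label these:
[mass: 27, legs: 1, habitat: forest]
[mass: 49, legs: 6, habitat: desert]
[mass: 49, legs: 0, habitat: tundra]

Positive, Negative, Negative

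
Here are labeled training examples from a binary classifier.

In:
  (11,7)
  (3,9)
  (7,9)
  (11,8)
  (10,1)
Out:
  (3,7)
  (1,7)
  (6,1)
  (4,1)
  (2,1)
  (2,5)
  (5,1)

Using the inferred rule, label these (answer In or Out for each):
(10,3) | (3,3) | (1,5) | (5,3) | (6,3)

In, Out, Out, Out, Out

One predicate separates the groups cleanly: sum ≥ 11.
(10,3) → 10+3 = 13 → In.
(3,3) → 3+3 = 6 → Out.
(1,5) → 1+5 = 6 → Out.
(5,3) → 5+3 = 8 → Out.
(6,3) → 6+3 = 9 → Out.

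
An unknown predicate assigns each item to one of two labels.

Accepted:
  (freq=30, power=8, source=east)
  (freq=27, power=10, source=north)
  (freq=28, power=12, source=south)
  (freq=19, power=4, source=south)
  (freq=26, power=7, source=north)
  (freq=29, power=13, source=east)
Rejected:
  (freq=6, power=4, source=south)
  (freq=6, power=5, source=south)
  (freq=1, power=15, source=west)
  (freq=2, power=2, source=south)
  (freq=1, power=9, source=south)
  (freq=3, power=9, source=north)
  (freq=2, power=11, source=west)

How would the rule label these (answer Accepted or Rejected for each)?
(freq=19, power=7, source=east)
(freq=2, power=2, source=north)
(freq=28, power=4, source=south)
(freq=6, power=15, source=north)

The classifier is using: freq ≥ 19.

Accepted, Rejected, Accepted, Rejected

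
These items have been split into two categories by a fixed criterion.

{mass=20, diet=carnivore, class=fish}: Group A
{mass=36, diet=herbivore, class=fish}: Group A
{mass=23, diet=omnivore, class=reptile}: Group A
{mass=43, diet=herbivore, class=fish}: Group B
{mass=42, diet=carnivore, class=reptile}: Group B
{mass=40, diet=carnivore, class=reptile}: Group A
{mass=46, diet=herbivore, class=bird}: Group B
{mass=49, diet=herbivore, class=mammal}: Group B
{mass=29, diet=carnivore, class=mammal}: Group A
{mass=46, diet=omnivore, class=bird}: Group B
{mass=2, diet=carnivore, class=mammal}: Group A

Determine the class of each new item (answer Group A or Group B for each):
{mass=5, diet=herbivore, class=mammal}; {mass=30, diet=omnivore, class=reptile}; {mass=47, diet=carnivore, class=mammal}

The rule appears to be: mass ≤ 40.

Group A, Group A, Group B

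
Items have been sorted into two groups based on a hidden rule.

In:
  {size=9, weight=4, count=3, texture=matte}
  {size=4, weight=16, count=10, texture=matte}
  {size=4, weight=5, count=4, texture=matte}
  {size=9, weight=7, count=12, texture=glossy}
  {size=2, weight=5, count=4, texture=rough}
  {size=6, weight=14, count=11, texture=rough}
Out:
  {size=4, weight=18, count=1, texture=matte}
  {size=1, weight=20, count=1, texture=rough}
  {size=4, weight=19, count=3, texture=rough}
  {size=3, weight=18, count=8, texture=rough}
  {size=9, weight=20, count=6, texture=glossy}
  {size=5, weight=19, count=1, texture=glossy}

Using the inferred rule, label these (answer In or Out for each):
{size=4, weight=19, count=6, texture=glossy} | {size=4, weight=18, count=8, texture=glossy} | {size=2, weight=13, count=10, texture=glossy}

Out, Out, In

Rule: weight ≤ 16. This holds for each 'In' example and fails for each 'Out' one.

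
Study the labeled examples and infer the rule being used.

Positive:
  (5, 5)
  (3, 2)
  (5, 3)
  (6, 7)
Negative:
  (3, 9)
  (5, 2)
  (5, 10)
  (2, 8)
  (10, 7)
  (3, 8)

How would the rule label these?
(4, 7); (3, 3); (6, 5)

Negative, Positive, Positive

All 'Positive' examples share one property — |first − second| ≤ 2 — and every 'Negative' example lacks it.
(4, 7): Negative (|4−7| = 3). (3, 3): Positive (|3−3| = 0). (6, 5): Positive (|6−5| = 1).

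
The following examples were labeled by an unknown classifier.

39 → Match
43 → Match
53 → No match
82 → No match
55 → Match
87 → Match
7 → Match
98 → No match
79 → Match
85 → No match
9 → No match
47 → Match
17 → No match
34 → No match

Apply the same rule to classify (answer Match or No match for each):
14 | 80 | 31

A rule that fits every label: ≡ 3 (mod 4) — true of each 'Match' example, false of each 'No match' one.
No match: 14, since 14 mod 4 = 2. No match: 80, since 80 mod 4 = 0. Match: 31, since 31 mod 4 = 3.

No match, No match, Match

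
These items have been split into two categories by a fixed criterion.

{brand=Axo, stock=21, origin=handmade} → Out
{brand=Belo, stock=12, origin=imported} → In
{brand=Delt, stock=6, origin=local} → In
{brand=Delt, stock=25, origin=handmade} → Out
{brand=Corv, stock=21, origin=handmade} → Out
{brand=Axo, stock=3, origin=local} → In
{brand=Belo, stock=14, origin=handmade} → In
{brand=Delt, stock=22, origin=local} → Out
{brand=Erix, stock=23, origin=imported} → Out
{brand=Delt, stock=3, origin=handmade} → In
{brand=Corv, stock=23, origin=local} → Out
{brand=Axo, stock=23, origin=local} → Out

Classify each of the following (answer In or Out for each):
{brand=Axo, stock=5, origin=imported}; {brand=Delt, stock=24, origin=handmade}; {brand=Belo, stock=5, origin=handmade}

In, Out, In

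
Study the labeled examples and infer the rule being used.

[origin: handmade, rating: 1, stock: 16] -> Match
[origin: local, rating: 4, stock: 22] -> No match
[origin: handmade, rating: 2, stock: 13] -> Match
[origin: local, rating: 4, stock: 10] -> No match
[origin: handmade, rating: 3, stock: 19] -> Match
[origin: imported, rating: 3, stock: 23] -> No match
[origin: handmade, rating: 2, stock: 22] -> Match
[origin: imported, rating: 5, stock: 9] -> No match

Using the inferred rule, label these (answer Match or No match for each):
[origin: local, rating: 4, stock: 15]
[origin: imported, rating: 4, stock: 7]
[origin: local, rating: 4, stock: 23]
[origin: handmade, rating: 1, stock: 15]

No match, No match, No match, Match

The rule appears to be: origin is handmade.
[origin: local, rating: 4, stock: 15]: No match (origin is local). [origin: imported, rating: 4, stock: 7]: No match (origin is imported). [origin: local, rating: 4, stock: 23]: No match (origin is local). [origin: handmade, rating: 1, stock: 15]: Match (origin is handmade).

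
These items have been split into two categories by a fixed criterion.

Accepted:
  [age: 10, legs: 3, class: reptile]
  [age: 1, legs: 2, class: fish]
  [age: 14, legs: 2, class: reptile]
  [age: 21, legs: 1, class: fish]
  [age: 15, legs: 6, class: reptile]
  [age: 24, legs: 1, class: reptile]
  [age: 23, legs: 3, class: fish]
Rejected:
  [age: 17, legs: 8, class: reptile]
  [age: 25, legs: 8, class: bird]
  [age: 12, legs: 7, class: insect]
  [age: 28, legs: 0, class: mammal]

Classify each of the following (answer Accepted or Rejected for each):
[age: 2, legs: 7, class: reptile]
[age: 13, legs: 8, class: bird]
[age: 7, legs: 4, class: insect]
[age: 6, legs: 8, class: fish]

Rejected, Rejected, Accepted, Rejected

The simplest hypothesis consistent with all the labels is: age ≤ 24 AND legs ≤ 6.
[age: 2, legs: 7, class: reptile] — age = 2, legs = 7, hence Rejected.
[age: 13, legs: 8, class: bird] — age = 13, legs = 8, hence Rejected.
[age: 7, legs: 4, class: insect] — age = 7, legs = 4, hence Accepted.
[age: 6, legs: 8, class: fish] — age = 6, legs = 8, hence Rejected.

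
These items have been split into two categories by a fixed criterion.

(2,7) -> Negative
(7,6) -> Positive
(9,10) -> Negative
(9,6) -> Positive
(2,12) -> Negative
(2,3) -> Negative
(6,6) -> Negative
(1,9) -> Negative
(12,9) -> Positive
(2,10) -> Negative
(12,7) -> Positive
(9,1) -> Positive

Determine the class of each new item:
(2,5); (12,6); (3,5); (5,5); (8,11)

All 'Positive' examples share one property — first > second — and every 'Negative' example lacks it.
(2,5) — 2 < 5, hence Negative.
(12,6) — 12 > 6, hence Positive.
(3,5) — 3 < 5, hence Negative.
(5,5) — 5 = 5, hence Negative.
(8,11) — 8 < 11, hence Negative.

Negative, Positive, Negative, Negative, Negative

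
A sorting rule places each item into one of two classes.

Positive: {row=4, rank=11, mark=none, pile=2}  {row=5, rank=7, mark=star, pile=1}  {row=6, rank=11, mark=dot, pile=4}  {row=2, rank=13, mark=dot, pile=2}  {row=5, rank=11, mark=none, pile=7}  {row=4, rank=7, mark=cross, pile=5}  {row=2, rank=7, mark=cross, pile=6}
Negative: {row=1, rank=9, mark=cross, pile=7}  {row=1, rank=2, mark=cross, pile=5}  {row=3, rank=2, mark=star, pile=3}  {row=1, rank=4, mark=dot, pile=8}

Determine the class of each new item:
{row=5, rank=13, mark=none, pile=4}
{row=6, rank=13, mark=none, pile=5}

Positive, Positive

A rule that fits every label: row ≥ 2 AND rank ≥ 4 — true of each 'Positive' example, false of each 'Negative' one.
{row=5, rank=13, mark=none, pile=4} — row = 5, rank = 13, hence Positive.
{row=6, rank=13, mark=none, pile=5} — row = 6, rank = 13, hence Positive.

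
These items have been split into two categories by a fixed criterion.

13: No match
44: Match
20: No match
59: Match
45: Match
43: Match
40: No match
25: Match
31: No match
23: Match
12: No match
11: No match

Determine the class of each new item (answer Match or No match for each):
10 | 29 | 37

One predicate separates the groups cleanly: digit sum ≥ 5.
10 → digit sum 1+0 = 1 → No match. 29 → digit sum 2+9 = 11 → Match. 37 → digit sum 3+7 = 10 → Match.

No match, Match, Match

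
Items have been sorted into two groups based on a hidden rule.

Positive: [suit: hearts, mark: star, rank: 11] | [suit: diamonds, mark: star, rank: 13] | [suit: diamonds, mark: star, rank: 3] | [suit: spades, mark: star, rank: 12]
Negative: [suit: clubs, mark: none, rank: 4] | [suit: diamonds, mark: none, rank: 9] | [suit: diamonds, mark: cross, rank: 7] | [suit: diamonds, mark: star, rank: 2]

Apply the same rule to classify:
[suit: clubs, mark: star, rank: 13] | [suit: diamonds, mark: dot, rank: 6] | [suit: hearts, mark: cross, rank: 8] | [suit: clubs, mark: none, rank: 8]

The classifier is using: mark is star AND rank ≥ 3.
[suit: clubs, mark: star, rank: 13]: Positive (mark is star, rank = 13).
[suit: diamonds, mark: dot, rank: 6]: Negative (mark is dot, rank = 6).
[suit: hearts, mark: cross, rank: 8]: Negative (mark is cross, rank = 8).
[suit: clubs, mark: none, rank: 8]: Negative (mark is none, rank = 8).

Positive, Negative, Negative, Negative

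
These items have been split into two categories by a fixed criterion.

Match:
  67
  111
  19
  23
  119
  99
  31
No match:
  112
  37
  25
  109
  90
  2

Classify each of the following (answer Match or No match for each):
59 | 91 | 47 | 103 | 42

Match, Match, Match, Match, No match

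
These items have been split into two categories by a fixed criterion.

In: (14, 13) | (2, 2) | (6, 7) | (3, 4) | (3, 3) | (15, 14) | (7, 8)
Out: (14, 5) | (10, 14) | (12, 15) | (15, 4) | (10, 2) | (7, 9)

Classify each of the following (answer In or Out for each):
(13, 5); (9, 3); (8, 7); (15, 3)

Out, Out, In, Out

Rule: |first − second| ≤ 1. This holds for each 'In' example and fails for each 'Out' one.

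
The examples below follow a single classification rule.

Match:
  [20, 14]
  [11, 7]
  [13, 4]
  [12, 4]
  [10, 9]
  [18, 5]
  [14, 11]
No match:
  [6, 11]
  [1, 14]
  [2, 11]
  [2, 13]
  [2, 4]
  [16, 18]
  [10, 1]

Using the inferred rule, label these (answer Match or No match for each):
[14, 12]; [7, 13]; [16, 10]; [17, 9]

Match, No match, Match, Match

'Match' ⟺ first > second AND sum ≥ 13.
[14, 12]: 14 > 12, 14+12 = 26, qualifies → Match.
[7, 13]: 7 < 13, 7+13 = 20, doesn't match → No match.
[16, 10]: 16 > 10, 16+10 = 26, qualifies → Match.
[17, 9]: 17 > 9, 17+9 = 26, qualifies → Match.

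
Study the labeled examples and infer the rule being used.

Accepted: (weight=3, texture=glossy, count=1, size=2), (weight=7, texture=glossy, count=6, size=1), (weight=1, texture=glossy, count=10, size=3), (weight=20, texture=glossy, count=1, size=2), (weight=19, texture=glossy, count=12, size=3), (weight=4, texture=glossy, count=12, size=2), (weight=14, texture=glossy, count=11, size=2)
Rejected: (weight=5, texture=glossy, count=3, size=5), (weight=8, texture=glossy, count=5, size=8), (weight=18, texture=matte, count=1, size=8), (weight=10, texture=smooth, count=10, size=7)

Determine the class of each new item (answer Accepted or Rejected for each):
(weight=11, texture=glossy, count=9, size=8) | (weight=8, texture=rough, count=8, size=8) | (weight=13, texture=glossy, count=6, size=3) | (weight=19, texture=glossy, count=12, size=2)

Rejected, Rejected, Accepted, Accepted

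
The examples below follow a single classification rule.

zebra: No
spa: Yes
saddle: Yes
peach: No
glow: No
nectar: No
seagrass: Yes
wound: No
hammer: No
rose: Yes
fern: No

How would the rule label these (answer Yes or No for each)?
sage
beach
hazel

Yes, No, No

The rule appears to be: contains 's'.
sage: Yes (has 's'). beach: No (no 's'). hazel: No (no 's').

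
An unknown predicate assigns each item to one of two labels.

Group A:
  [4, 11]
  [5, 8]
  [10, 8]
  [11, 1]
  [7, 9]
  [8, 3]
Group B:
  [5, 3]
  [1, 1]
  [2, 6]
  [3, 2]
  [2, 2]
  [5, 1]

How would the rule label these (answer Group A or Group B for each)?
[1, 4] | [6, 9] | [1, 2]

Group B, Group A, Group B

The distinguishing property — sum ≥ 11 — holds for all the 'Group A' cases and none of the 'Group B' cases.
Group B: [1, 4], since 1+4 = 5. Group A: [6, 9], since 6+9 = 15. Group B: [1, 2], since 1+2 = 3.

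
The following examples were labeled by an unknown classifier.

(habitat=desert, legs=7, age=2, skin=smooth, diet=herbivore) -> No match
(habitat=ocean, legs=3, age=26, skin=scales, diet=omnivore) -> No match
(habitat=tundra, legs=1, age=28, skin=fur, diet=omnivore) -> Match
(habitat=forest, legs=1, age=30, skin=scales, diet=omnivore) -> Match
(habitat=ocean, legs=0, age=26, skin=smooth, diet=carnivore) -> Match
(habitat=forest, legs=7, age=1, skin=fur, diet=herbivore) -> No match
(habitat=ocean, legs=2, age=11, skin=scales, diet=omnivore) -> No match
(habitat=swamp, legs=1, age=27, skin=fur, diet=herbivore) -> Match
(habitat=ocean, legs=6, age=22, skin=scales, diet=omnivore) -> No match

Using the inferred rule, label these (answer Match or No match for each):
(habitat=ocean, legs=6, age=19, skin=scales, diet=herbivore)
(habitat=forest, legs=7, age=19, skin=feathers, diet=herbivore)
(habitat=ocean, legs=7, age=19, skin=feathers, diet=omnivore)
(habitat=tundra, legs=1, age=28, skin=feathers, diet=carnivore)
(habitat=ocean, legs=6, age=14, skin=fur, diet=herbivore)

The rule appears to be: legs ≤ 1.
(habitat=ocean, legs=6, age=19, skin=scales, diet=herbivore): legs = 6, lacks this property → No match. (habitat=forest, legs=7, age=19, skin=feathers, diet=herbivore): legs = 7, lacks this property → No match. (habitat=ocean, legs=7, age=19, skin=feathers, diet=omnivore): legs = 7, lacks this property → No match. (habitat=tundra, legs=1, age=28, skin=feathers, diet=carnivore): legs = 1, passes → Match. (habitat=ocean, legs=6, age=14, skin=fur, diet=herbivore): legs = 6, lacks this property → No match.

No match, No match, No match, Match, No match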